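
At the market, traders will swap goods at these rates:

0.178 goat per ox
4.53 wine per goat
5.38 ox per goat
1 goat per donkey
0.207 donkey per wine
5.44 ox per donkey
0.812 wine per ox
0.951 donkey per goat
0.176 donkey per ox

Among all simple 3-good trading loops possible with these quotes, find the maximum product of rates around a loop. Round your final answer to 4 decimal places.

ox→donkey→goat→ox: 0.176 × 1 × 5.38 = 0.94688
goat→wine→donkey→goat: 4.53 × 0.207 × 1 = 0.93771
ox→goat→donkey→ox: 0.178 × 0.951 × 5.44 = 0.92087
ox→wine→donkey→ox: 0.812 × 0.207 × 5.44 = 0.91438
Maximum is ox→donkey→goat→ox at 0.9469; no arbitrage — every cycle loses value.

0.9469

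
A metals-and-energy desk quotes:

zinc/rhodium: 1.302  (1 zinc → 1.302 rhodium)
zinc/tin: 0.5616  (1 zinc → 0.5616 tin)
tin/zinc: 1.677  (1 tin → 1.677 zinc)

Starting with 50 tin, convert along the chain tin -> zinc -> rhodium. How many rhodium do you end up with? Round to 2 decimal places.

109.17

50 tin × 1.677 = 83.85 zinc
83.85 zinc × 1.302 = 109.1727 rhodium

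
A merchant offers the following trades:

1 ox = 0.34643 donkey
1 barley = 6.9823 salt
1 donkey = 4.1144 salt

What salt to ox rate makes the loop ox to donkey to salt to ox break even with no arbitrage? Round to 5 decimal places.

0.70158

Known legs of the cycle: 0.34643 × 4.1144 = 1.425351592
For no arbitrage the full-cycle product must be 1, so the missing rate is 1 / 1.425351592 ≈ 0.7015813.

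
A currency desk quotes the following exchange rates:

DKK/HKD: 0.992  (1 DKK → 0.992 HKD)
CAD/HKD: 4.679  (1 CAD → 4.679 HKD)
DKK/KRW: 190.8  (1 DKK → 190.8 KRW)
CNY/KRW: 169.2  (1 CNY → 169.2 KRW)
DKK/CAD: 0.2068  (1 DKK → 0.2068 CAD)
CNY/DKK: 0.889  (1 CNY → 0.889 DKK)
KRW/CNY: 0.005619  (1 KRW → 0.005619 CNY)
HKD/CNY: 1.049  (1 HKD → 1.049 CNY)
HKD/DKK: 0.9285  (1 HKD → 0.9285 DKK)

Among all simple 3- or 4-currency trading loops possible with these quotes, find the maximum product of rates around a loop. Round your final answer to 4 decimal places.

CNY→DKK→KRW→CNY: 0.889 × 190.8 × 0.005619 = 0.95310
CNY→DKK→HKD→CNY: 0.889 × 0.992 × 1.049 = 0.92510
CNY→DKK→CAD→HKD→CNY: 0.889 × 0.2068 × 4.679 × 1.049 = 0.90236
CAD→HKD→DKK→CAD: 4.679 × 0.9285 × 0.2068 = 0.89843
Maximum is CNY→DKK→KRW→CNY at 0.9531; no arbitrage — every cycle loses value.

0.9531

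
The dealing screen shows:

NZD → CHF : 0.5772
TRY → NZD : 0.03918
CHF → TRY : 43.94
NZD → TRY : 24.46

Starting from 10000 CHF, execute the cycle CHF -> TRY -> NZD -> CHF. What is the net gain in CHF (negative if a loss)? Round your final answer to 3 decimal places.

-63.103

10000 CHF × 43.94 = 439400 TRY
439400 TRY × 0.03918 = 17215.692 NZD
17215.692 NZD × 0.5772 = 9936.8974224 CHF
Net change: 9936.8974224 − 10000 = -63.1025776 CHF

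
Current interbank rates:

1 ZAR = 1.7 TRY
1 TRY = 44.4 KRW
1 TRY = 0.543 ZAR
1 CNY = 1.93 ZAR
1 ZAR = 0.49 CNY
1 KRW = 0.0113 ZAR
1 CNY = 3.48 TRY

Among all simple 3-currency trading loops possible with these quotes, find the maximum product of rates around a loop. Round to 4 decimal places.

0.9259

CNY→TRY→ZAR→CNY: 3.48 × 0.543 × 0.49 = 0.92592
TRY→KRW→ZAR→TRY: 44.4 × 0.0113 × 1.7 = 0.85292
Maximum is CNY→TRY→ZAR→CNY at 0.9259; no arbitrage — every cycle loses value.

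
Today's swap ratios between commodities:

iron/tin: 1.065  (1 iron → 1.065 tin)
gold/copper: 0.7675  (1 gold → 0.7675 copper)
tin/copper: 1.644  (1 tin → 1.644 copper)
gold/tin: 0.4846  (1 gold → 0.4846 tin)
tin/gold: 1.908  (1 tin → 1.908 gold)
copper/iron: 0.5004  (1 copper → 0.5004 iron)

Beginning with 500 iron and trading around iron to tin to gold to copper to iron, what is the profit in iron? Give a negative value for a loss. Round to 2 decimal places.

-109.79

500 iron × 1.065 = 532.5 tin
532.5 tin × 1.908 = 1016.01 gold
1016.01 gold × 0.7675 = 779.787675 copper
779.787675 copper × 0.5004 = 390.20575257 iron
Net change: 390.20575257 − 500 = -109.79424743 iron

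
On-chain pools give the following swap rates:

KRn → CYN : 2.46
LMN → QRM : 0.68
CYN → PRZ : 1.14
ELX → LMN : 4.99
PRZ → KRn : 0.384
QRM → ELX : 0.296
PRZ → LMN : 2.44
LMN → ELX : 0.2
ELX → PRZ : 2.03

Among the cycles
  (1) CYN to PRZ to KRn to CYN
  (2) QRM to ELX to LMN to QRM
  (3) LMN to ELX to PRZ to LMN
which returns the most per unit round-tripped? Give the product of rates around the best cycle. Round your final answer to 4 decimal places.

(1) 1.14 × 0.384 × 2.46 = 1.07689
(2) 0.296 × 4.99 × 0.68 = 1.00439
(3) 0.2 × 2.03 × 2.44 = 0.99064
Highest is cycle (1) at 1.0769 (>1, arbitrage).

1.0769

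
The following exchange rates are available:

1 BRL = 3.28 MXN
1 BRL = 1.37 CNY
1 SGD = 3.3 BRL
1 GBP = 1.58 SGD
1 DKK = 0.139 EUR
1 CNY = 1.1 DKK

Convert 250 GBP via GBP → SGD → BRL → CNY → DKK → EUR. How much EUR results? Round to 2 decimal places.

250 GBP × 1.58 = 395 SGD
395 SGD × 3.3 = 1303.5 BRL
1303.5 BRL × 1.37 = 1785.795 CNY
1785.795 CNY × 1.1 = 1964.3745 DKK
1964.3745 DKK × 0.139 = 273.0480555 EUR

273.05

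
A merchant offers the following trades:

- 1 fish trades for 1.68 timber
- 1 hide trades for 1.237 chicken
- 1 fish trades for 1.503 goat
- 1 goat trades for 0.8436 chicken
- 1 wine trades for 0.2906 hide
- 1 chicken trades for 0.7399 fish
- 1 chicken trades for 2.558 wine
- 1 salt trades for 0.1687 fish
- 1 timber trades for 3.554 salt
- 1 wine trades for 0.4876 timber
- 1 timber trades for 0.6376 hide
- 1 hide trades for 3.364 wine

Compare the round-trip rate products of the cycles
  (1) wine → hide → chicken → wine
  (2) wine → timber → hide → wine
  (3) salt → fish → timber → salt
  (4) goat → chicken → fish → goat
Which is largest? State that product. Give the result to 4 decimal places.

(1) 0.2906 × 1.237 × 2.558 = 0.91953
(2) 0.4876 × 0.6376 × 3.364 = 1.04585
(3) 0.1687 × 1.68 × 3.554 = 1.00726
(4) 0.8436 × 0.7399 × 1.503 = 0.93814
Highest is cycle (2) at 1.0458 (>1, arbitrage).

1.0458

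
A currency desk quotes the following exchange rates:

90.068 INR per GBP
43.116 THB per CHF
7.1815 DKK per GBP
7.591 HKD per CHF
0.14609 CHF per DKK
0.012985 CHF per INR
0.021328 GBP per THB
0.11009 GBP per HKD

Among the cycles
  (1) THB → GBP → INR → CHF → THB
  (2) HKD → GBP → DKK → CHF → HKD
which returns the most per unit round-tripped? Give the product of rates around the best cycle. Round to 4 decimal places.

1.0755

(1) 0.021328 × 90.068 × 0.012985 × 43.116 = 1.07548
(2) 0.11009 × 7.1815 × 0.14609 × 7.591 = 0.87676
Highest is cycle (1) at 1.0755 (>1, arbitrage).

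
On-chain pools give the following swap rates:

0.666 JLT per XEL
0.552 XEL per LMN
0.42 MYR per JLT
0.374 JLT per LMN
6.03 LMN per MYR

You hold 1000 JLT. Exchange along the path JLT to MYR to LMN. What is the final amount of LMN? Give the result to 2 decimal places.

1000 JLT × 0.42 = 420 MYR
420 MYR × 6.03 = 2532.6 LMN

2532.60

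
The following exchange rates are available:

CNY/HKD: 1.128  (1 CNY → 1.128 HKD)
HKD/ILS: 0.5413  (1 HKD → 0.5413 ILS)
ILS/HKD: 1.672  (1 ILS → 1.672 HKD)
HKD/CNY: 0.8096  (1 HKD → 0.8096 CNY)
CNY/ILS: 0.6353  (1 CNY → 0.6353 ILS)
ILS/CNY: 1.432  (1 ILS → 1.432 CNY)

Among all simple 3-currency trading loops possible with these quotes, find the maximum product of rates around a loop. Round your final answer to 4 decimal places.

CNY→HKD→ILS→CNY: 1.128 × 0.5413 × 1.432 = 0.87436
CNY→ILS→HKD→CNY: 0.6353 × 1.672 × 0.8096 = 0.85997
Maximum is CNY→HKD→ILS→CNY at 0.8744; no arbitrage — every cycle loses value.

0.8744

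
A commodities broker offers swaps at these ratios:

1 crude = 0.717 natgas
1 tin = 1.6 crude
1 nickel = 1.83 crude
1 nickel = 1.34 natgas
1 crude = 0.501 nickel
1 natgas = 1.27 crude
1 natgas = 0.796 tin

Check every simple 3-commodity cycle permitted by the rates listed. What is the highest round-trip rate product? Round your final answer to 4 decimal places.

0.9132

crude→natgas→tin→crude: 0.717 × 0.796 × 1.6 = 0.91317
crude→nickel→natgas→crude: 0.501 × 1.34 × 1.27 = 0.85260
Maximum is crude→natgas→tin→crude at 0.9132; no arbitrage — every cycle loses value.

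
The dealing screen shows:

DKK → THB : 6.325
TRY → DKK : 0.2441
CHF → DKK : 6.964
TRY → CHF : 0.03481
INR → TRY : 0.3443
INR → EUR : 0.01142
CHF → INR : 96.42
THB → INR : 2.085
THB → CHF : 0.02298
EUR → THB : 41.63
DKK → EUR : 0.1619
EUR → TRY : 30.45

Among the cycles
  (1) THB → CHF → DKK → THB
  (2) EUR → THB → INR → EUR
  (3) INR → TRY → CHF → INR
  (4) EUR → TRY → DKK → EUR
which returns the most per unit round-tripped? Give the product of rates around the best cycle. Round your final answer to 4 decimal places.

1.2034

(1) 0.02298 × 6.964 × 6.325 = 1.01221
(2) 41.63 × 2.085 × 0.01142 = 0.99124
(3) 0.3443 × 0.03481 × 96.42 = 1.15560
(4) 30.45 × 0.2441 × 0.1619 = 1.20338
Highest is cycle (4) at 1.2034 (>1, arbitrage).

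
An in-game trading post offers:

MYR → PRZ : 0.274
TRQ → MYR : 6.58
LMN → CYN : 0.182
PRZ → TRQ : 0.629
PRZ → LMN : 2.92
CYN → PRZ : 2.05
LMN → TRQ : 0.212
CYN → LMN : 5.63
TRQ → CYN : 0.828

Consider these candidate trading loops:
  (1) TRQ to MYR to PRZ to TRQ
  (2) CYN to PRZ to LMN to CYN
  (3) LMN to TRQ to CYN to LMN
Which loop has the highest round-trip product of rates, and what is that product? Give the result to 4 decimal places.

1.1340

(1) 6.58 × 0.274 × 0.629 = 1.13404
(2) 2.05 × 2.92 × 0.182 = 1.08945
(3) 0.212 × 0.828 × 5.63 = 0.98827
Highest is cycle (1) at 1.1340 (>1, arbitrage).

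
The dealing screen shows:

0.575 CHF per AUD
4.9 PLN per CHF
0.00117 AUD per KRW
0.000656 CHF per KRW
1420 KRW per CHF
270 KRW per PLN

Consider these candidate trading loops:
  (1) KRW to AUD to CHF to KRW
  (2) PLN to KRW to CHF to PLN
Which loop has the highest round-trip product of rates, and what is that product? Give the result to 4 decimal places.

0.9553

(1) 0.00117 × 0.575 × 1420 = 0.95531
(2) 270 × 0.000656 × 4.9 = 0.86789
Highest is cycle (1) at 0.9553 (≤1, no arbitrage).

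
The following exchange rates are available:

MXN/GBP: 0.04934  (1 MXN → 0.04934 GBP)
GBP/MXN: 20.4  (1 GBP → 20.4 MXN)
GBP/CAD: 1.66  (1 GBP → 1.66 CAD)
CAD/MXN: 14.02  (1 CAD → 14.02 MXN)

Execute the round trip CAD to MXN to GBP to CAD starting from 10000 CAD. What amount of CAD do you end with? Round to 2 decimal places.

10000 CAD × 14.02 = 140200 MXN
140200 MXN × 0.04934 = 6917.468 GBP
6917.468 GBP × 1.66 = 11482.99688 CAD

11483.00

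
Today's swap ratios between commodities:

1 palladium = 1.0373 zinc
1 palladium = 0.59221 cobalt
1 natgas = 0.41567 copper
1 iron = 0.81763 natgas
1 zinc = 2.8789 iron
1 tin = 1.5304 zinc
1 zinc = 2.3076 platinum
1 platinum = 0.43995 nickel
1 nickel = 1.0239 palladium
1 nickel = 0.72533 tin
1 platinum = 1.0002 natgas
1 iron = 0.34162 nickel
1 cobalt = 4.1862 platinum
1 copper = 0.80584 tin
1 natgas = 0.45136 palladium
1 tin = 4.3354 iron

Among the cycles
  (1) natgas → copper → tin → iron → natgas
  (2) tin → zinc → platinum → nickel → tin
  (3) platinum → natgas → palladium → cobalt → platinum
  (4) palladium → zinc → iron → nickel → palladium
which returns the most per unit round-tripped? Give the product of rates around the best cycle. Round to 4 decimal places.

(1) 0.41567 × 0.80584 × 4.3354 × 0.81763 = 1.18736
(2) 1.5304 × 2.3076 × 0.43995 × 0.72533 = 1.12695
(3) 1.0002 × 0.45136 × 0.59221 × 4.1862 = 1.11919
(4) 1.0373 × 2.8789 × 0.34162 × 1.0239 = 1.04456
Highest is cycle (1) at 1.1874 (>1, arbitrage).

1.1874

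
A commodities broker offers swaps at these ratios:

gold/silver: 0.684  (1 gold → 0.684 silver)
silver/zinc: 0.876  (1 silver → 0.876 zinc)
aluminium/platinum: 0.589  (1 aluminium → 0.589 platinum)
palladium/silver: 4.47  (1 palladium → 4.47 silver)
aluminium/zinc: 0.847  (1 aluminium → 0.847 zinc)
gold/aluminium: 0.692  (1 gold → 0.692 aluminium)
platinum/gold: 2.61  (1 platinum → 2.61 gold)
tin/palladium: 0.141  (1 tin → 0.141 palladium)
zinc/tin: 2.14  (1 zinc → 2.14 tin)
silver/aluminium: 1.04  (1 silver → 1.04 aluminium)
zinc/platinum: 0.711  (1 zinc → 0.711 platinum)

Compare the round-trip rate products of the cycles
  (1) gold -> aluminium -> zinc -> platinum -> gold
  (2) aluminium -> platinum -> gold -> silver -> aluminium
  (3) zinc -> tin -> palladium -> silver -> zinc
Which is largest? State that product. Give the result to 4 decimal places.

1.1815

(1) 0.692 × 0.847 × 0.711 × 2.61 = 1.08768
(2) 0.589 × 2.61 × 0.684 × 1.04 = 1.09357
(3) 2.14 × 0.141 × 4.47 × 0.876 = 1.18153
Highest is cycle (3) at 1.1815 (>1, arbitrage).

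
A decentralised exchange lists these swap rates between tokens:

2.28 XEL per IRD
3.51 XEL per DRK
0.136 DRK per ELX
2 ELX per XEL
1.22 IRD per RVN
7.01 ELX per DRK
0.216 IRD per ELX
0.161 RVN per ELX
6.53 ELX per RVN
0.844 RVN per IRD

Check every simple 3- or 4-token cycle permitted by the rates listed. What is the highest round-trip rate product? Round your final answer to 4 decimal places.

1.1904

RVN→ELX→IRD→RVN: 6.53 × 0.216 × 0.844 = 1.19045
ELX→IRD→XEL→ELX: 0.216 × 2.28 × 2 = 0.98496
ELX→DRK→XEL→ELX: 0.136 × 3.51 × 2 = 0.95472
RVN→IRD→XEL→ELX→RVN: 1.22 × 2.28 × 2 × 0.161 = 0.89568
Maximum is RVN→ELX→IRD→RVN at 1.1904; arbitrage exists.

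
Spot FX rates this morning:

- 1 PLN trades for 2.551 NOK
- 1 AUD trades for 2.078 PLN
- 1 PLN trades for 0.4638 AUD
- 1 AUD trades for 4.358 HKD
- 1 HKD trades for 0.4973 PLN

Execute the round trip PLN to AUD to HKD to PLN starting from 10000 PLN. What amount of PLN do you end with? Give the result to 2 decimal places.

10051.63

10000 PLN × 0.4638 = 4638 AUD
4638 AUD × 4.358 = 20212.404 HKD
20212.404 HKD × 0.4973 = 10051.6285092 PLN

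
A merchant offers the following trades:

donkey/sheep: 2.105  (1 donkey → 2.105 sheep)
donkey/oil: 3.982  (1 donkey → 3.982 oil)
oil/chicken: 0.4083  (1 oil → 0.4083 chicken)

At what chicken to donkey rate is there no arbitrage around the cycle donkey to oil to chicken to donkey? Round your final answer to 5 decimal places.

0.61506

Known legs of the cycle: 3.982 × 0.4083 = 1.6258506
For no arbitrage the full-cycle product must be 1, so the missing rate is 1 / 1.6258506 ≈ 0.6150627.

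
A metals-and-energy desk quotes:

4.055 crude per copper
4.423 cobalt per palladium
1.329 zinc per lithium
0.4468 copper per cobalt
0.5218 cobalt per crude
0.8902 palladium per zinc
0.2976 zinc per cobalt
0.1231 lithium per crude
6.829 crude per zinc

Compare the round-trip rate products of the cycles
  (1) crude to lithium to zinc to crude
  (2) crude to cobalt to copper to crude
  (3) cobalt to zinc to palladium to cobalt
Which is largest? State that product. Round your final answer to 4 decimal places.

(1) 0.1231 × 1.329 × 6.829 = 1.11722
(2) 0.5218 × 0.4468 × 4.055 = 0.94538
(3) 0.2976 × 0.8902 × 4.423 = 1.17176
Highest is cycle (3) at 1.1718 (>1, arbitrage).

1.1718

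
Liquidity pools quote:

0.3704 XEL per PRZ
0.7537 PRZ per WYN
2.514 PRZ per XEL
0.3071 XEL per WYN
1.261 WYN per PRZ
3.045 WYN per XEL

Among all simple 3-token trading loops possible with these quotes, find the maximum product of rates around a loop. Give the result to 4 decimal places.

PRZ→WYN→XEL→PRZ: 1.261 × 0.3071 × 2.514 = 0.97355
PRZ→XEL→WYN→PRZ: 0.3704 × 3.045 × 0.7537 = 0.85007
Maximum is PRZ→WYN→XEL→PRZ at 0.9736; no arbitrage — every cycle loses value.

0.9736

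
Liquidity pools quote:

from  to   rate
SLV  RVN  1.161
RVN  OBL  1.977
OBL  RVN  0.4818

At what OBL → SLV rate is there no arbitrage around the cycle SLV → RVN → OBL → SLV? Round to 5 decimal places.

Known legs of the cycle: 1.161 × 1.977 = 2.295297
For no arbitrage the full-cycle product must be 1, so the missing rate is 1 / 2.295297 ≈ 0.4356735.

0.43567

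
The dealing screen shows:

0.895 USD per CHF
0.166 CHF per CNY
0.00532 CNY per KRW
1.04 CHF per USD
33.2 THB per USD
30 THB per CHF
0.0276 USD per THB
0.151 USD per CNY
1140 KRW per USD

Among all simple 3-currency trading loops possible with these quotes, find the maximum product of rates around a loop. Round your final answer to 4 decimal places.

KRW→CNY→USD→KRW: 0.00532 × 0.151 × 1140 = 0.91578
CHF→THB→USD→CHF: 30 × 0.0276 × 1.04 = 0.86112
Maximum is KRW→CNY→USD→KRW at 0.9158; no arbitrage — every cycle loses value.

0.9158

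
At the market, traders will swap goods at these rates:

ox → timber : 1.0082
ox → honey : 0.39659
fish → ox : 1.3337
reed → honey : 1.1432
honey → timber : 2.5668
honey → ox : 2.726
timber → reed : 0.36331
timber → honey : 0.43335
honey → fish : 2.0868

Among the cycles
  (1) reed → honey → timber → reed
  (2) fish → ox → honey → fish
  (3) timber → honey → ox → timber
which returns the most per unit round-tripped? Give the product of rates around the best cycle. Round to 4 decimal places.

1.1910

(1) 1.1432 × 2.5668 × 0.36331 = 1.06608
(2) 1.3337 × 0.39659 × 2.0868 = 1.10378
(3) 0.43335 × 2.726 × 1.0082 = 1.19100
Highest is cycle (3) at 1.1910 (>1, arbitrage).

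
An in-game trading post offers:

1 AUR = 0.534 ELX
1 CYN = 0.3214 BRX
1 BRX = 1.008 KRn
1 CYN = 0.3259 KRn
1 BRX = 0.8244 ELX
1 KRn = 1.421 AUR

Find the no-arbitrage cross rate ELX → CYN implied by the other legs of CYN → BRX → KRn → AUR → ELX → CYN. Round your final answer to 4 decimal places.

4.0678

Known legs of the cycle: 0.3214 × 1.008 × 1.421 × 0.534 = 0.2458338821568
For no arbitrage the full-cycle product must be 1, so the missing rate is 1 / 0.2458338821568 ≈ 4.067788.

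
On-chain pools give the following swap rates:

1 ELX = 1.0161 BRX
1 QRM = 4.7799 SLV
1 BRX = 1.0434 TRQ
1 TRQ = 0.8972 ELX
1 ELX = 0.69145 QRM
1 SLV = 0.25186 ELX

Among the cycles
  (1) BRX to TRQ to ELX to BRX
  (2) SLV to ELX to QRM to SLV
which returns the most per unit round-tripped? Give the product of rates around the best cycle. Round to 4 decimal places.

0.9512

(1) 1.0434 × 0.8972 × 1.0161 = 0.95121
(2) 0.25186 × 0.69145 × 4.7799 = 0.83241
Highest is cycle (1) at 0.9512 (≤1, no arbitrage).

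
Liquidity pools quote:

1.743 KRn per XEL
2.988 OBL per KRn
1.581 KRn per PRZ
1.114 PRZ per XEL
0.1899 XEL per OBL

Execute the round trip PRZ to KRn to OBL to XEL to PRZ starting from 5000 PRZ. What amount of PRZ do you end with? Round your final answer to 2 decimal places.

4996.81

5000 PRZ × 1.581 = 7905 KRn
7905 KRn × 2.988 = 23620.14 OBL
23620.14 OBL × 0.1899 = 4485.464586 XEL
4485.464586 XEL × 1.114 = 4996.807548804 PRZ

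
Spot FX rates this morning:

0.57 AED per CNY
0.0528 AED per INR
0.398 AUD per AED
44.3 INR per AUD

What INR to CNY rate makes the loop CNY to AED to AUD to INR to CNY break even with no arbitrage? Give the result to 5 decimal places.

0.09950

Known legs of the cycle: 0.57 × 0.398 × 44.3 = 10.049898
For no arbitrage the full-cycle product must be 1, so the missing rate is 1 / 10.049898 ≈ 0.0995035.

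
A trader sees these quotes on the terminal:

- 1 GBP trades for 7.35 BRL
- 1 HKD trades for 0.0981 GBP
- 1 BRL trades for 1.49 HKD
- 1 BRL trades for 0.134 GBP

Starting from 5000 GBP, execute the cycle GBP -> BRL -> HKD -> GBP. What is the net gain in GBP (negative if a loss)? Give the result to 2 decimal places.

371.71

5000 GBP × 7.35 = 36750 BRL
36750 BRL × 1.49 = 54757.5 HKD
54757.5 HKD × 0.0981 = 5371.71075 GBP
Net change: 5371.71075 − 5000 = 371.71075 GBP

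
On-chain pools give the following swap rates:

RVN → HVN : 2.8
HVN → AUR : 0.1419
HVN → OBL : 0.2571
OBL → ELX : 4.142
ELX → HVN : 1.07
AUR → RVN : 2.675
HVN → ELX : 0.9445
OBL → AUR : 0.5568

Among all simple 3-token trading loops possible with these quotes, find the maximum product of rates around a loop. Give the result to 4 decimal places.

OBL→ELX→HVN→OBL: 4.142 × 1.07 × 0.2571 = 1.13945
RVN→HVN→AUR→RVN: 2.8 × 0.1419 × 2.675 = 1.06283
Maximum is OBL→ELX→HVN→OBL at 1.1395; arbitrage exists.

1.1395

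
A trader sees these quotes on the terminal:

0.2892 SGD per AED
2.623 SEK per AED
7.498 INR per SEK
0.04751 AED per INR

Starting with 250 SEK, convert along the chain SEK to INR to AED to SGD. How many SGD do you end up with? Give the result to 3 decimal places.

250 SEK × 7.498 = 1874.5 INR
1874.5 INR × 0.04751 = 89.057495 AED
89.057495 AED × 0.2892 = 25.755427554 SGD

25.755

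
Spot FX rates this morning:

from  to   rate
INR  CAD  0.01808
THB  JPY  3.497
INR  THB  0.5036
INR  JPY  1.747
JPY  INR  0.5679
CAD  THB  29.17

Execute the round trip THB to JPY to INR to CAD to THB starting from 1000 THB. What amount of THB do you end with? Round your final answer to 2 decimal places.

1000 THB × 3.497 = 3497 JPY
3497 JPY × 0.5679 = 1985.9463 INR
1985.9463 INR × 0.01808 = 35.905909104 CAD
35.905909104 CAD × 29.17 = 1047.37536856368 THB

1047.38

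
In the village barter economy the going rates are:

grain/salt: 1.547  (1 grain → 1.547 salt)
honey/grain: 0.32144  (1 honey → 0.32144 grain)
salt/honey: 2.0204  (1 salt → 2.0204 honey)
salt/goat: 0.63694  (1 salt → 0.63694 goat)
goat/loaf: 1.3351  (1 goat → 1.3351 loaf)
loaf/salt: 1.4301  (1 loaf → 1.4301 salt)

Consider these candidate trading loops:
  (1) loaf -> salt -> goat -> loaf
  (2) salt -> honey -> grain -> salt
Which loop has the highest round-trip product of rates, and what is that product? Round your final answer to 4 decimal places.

1.2161

(1) 1.4301 × 0.63694 × 1.3351 = 1.21613
(2) 2.0204 × 0.32144 × 1.547 = 1.00468
Highest is cycle (1) at 1.2161 (>1, arbitrage).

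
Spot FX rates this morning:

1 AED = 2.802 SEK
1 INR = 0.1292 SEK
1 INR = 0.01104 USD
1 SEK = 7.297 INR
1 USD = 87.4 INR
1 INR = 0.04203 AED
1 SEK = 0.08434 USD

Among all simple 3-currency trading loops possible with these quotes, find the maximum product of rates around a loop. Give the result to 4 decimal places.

0.9524

SEK→USD→INR→SEK: 0.08434 × 87.4 × 0.1292 = 0.95237
AED→SEK→INR→AED: 2.802 × 7.297 × 0.04203 = 0.85935
Maximum is SEK→USD→INR→SEK at 0.9524; no arbitrage — every cycle loses value.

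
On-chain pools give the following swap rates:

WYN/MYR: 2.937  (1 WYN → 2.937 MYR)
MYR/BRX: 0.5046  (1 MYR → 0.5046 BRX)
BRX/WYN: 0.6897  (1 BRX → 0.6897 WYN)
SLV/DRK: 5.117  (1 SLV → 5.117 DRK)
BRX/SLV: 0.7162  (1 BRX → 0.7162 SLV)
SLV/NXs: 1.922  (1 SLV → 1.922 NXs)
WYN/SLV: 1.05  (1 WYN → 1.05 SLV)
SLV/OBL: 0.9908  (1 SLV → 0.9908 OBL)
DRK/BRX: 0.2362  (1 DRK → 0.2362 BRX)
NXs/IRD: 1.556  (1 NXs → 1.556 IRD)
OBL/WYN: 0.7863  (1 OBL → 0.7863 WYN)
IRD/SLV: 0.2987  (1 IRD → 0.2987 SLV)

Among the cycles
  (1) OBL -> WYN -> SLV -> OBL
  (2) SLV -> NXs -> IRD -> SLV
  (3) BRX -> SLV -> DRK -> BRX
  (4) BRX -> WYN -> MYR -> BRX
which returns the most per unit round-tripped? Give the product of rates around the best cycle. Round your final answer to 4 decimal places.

(1) 0.7863 × 1.05 × 0.9908 = 0.81802
(2) 1.922 × 1.556 × 0.2987 = 0.89330
(3) 0.7162 × 5.117 × 0.2362 = 0.86562
(4) 0.6897 × 2.937 × 0.5046 = 1.02214
Highest is cycle (4) at 1.0221 (>1, arbitrage).

1.0221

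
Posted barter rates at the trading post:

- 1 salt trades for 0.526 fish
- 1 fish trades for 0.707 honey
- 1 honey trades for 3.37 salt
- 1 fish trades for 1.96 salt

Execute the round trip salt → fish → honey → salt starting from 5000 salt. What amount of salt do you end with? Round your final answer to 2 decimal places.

5000 salt × 0.526 = 2630 fish
2630 fish × 0.707 = 1859.41 honey
1859.41 honey × 3.37 = 6266.2117 salt

6266.21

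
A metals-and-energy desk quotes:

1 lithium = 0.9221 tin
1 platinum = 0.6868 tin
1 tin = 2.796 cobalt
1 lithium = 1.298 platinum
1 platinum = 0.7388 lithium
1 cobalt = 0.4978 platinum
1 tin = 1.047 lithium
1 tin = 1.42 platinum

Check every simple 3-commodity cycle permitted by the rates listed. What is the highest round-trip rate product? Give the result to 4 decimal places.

0.9674

lithium→tin→platinum→lithium: 0.9221 × 1.42 × 0.7388 = 0.96737
cobalt→platinum→tin→cobalt: 0.4978 × 0.6868 × 2.796 = 0.95592
lithium→platinum→tin→lithium: 1.298 × 0.6868 × 1.047 = 0.93337
Maximum is lithium→tin→platinum→lithium at 0.9674; no arbitrage — every cycle loses value.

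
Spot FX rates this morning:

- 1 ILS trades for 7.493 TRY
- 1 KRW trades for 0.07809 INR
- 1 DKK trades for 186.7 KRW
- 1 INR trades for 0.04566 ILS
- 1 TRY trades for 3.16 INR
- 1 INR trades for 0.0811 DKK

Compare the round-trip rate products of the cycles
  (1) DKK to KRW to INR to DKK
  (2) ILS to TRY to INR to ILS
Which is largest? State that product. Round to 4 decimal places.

(1) 186.7 × 0.07809 × 0.0811 = 1.18239
(2) 7.493 × 3.16 × 0.04566 = 1.08113
Highest is cycle (1) at 1.1824 (>1, arbitrage).

1.1824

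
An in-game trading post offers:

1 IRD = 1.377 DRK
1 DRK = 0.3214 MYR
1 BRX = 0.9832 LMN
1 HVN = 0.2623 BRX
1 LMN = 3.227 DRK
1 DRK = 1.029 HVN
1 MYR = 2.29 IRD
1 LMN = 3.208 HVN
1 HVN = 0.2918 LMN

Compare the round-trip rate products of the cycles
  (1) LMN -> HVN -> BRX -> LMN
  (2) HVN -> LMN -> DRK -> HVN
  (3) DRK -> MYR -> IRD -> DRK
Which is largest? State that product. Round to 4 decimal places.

1.0135

(1) 3.208 × 0.2623 × 0.9832 = 0.82732
(2) 0.2918 × 3.227 × 1.029 = 0.96895
(3) 0.3214 × 2.29 × 1.377 = 1.01348
Highest is cycle (3) at 1.0135 (>1, arbitrage).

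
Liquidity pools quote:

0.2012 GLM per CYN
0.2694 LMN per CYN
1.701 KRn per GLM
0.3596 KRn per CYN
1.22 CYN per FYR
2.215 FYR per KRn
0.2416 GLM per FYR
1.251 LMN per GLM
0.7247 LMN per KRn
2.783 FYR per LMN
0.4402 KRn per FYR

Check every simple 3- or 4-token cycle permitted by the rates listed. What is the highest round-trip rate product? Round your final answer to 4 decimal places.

FYR→CYN→KRn→FYR: 1.22 × 0.3596 × 2.215 = 0.97175
GLM→KRn→FYR→CYN→GLM: 1.701 × 2.215 × 1.22 × 0.2012 = 0.92484
FYR→CYN→LMN→FYR: 1.22 × 0.2694 × 2.783 = 0.91468
GLM→KRn→FYR→GLM: 1.701 × 2.215 × 0.2416 = 0.91028
FYR→KRn→LMN→FYR: 0.4402 × 0.7247 × 2.783 = 0.88781
FYR→CYN→KRn→LMN→FYR: 1.22 × 0.3596 × 0.7247 × 2.783 = 0.88481
GLM→LMN→FYR→CYN→GLM: 1.251 × 2.783 × 1.22 × 0.2012 = 0.85459
GLM→LMN→FYR→GLM: 1.251 × 2.783 × 0.2416 = 0.84114
GLM→KRn→LMN→FYR→GLM: 1.701 × 0.7247 × 2.783 × 0.2416 = 0.82884
Maximum is FYR→CYN→KRn→FYR at 0.9717; no arbitrage — every cycle loses value.

0.9717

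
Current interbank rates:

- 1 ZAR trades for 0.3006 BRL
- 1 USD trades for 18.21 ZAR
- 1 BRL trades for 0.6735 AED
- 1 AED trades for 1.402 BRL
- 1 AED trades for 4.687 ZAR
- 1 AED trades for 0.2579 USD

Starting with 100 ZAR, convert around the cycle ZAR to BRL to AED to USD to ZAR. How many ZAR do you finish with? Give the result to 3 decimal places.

100 ZAR × 0.3006 = 30.06 BRL
30.06 BRL × 0.6735 = 20.24541 AED
20.24541 AED × 0.2579 = 5.221291239 USD
5.221291239 USD × 18.21 = 95.07971346219 ZAR

95.080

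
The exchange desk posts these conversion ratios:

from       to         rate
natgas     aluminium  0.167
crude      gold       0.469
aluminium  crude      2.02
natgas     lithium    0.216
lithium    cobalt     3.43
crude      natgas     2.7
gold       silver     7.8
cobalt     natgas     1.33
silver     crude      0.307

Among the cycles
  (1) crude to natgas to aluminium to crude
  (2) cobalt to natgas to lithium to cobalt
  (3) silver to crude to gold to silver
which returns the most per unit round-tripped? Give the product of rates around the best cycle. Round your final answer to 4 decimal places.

(1) 2.7 × 0.167 × 2.02 = 0.91082
(2) 1.33 × 0.216 × 3.43 = 0.98537
(3) 0.307 × 0.469 × 7.8 = 1.12307
Highest is cycle (3) at 1.1231 (>1, arbitrage).

1.1231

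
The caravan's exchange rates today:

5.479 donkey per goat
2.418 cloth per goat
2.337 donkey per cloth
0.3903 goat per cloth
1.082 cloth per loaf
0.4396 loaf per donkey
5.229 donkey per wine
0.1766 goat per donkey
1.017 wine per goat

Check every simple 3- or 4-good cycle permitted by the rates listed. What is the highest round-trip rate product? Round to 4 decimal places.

cloth→donkey→loaf→cloth: 2.337 × 0.4396 × 1.082 = 1.11159
cloth→goat→donkey→loaf→cloth: 0.3903 × 5.479 × 0.4396 × 1.082 = 1.01715
cloth→donkey→goat→cloth: 2.337 × 0.1766 × 2.418 = 0.99794
goat→wine→donkey→goat: 1.017 × 5.229 × 0.1766 = 0.93914
Maximum is cloth→donkey→loaf→cloth at 1.1116; arbitrage exists.

1.1116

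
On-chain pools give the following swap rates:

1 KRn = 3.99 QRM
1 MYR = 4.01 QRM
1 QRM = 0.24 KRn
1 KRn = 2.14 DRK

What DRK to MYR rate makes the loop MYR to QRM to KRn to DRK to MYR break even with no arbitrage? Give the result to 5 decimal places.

0.48555

Known legs of the cycle: 4.01 × 0.24 × 2.14 = 2.059536
For no arbitrage the full-cycle product must be 1, so the missing rate is 1 / 2.059536 ≈ 0.4855463.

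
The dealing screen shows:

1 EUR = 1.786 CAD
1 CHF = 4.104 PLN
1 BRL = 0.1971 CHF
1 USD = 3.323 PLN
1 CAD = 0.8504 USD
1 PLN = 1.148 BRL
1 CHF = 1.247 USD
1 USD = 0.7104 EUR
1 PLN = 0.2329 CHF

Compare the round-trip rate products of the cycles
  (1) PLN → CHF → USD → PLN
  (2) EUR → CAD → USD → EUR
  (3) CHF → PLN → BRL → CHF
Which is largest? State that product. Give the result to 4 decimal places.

1.0790

(1) 0.2329 × 1.247 × 3.323 = 0.96509
(2) 1.786 × 0.8504 × 0.7104 = 1.07897
(3) 4.104 × 1.148 × 0.1971 = 0.92862
Highest is cycle (2) at 1.0790 (>1, arbitrage).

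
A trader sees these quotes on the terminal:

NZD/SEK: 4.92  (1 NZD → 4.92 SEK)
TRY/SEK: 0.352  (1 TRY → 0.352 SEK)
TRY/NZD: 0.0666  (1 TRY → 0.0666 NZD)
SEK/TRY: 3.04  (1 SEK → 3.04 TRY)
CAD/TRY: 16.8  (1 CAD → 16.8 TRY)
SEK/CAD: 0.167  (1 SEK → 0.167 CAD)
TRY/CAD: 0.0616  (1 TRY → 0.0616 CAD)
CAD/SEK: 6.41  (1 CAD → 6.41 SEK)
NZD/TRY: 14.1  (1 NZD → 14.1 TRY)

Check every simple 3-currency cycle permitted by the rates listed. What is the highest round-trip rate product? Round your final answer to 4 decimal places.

1.2004

CAD→SEK→TRY→CAD: 6.41 × 3.04 × 0.0616 = 1.20036
TRY→NZD→SEK→TRY: 0.0666 × 4.92 × 3.04 = 0.99612
CAD→TRY→SEK→CAD: 16.8 × 0.352 × 0.167 = 0.98757
Maximum is CAD→SEK→TRY→CAD at 1.2004; arbitrage exists.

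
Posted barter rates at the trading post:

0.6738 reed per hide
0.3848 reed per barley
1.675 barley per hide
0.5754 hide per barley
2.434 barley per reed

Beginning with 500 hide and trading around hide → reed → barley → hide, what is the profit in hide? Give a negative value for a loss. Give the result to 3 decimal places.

500 hide × 0.6738 = 336.9 reed
336.9 reed × 2.434 = 820.0146 barley
820.0146 barley × 0.5754 = 471.83640084 hide
Net change: 471.83640084 − 500 = -28.16359916 hide

-28.164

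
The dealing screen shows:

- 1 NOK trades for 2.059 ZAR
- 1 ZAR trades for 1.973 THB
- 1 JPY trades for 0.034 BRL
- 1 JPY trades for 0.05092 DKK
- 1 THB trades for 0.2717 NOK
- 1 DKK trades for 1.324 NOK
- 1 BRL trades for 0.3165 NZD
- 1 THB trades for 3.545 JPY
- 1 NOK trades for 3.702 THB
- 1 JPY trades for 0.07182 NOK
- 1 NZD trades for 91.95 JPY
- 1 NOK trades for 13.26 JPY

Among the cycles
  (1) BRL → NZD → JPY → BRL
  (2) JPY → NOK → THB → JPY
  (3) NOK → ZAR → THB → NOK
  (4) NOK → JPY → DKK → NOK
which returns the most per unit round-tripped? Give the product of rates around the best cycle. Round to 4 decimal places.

(1) 0.3165 × 91.95 × 0.034 = 0.98947
(2) 0.07182 × 3.702 × 3.545 = 0.94254
(3) 2.059 × 1.973 × 0.2717 = 1.10376
(4) 13.26 × 0.05092 × 1.324 = 0.89396
Highest is cycle (3) at 1.1038 (>1, arbitrage).

1.1038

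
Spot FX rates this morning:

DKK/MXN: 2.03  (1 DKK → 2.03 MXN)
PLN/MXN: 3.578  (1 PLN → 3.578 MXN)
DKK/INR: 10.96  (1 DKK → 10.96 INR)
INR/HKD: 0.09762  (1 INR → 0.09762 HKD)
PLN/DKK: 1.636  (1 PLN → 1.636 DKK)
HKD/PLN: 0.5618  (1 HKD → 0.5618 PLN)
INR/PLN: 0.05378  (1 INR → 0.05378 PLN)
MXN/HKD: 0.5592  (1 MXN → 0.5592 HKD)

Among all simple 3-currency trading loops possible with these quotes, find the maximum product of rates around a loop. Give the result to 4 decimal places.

PLN→MXN→HKD→PLN: 3.578 × 0.5592 × 0.5618 = 1.12406
DKK→INR→PLN→DKK: 10.96 × 0.05378 × 1.636 = 0.96431
Maximum is PLN→MXN→HKD→PLN at 1.1241; arbitrage exists.

1.1241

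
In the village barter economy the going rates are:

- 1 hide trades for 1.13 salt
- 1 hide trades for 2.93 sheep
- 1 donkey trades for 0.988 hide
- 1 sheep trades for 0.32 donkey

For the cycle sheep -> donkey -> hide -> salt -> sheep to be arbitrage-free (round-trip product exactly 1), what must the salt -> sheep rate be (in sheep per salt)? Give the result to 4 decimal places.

Known legs of the cycle: 0.32 × 0.988 × 1.13 = 0.3572608
For no arbitrage the full-cycle product must be 1, so the missing rate is 1 / 0.3572608 ≈ 2.799076.

2.7991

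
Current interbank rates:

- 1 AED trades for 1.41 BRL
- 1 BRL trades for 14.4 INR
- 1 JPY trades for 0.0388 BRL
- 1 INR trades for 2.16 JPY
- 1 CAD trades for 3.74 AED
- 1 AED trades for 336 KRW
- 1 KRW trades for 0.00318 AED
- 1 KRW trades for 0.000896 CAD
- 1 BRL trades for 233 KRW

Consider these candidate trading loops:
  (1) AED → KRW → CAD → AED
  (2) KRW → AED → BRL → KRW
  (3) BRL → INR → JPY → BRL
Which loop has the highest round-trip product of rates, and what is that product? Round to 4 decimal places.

1.2068

(1) 336 × 0.000896 × 3.74 = 1.12595
(2) 0.00318 × 1.41 × 233 = 1.04473
(3) 14.4 × 2.16 × 0.0388 = 1.20684
Highest is cycle (3) at 1.2068 (>1, arbitrage).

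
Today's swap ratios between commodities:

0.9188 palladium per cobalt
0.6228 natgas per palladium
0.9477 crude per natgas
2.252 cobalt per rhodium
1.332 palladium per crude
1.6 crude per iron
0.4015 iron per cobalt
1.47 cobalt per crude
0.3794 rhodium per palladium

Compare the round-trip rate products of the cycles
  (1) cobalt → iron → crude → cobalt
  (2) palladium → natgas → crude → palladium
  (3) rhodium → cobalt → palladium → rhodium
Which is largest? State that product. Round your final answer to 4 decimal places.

(1) 0.4015 × 1.6 × 1.47 = 0.94433
(2) 0.6228 × 0.9477 × 1.332 = 0.78618
(3) 2.252 × 0.9188 × 0.3794 = 0.78503
Highest is cycle (1) at 0.9443 (≤1, no arbitrage).

0.9443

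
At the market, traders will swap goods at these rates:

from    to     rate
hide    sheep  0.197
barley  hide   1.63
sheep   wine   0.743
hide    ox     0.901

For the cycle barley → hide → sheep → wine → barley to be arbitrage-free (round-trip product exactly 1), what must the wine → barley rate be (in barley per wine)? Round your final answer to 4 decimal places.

Known legs of the cycle: 1.63 × 0.197 × 0.743 = 0.23858473
For no arbitrage the full-cycle product must be 1, so the missing rate is 1 / 0.23858473 ≈ 4.191383.

4.1914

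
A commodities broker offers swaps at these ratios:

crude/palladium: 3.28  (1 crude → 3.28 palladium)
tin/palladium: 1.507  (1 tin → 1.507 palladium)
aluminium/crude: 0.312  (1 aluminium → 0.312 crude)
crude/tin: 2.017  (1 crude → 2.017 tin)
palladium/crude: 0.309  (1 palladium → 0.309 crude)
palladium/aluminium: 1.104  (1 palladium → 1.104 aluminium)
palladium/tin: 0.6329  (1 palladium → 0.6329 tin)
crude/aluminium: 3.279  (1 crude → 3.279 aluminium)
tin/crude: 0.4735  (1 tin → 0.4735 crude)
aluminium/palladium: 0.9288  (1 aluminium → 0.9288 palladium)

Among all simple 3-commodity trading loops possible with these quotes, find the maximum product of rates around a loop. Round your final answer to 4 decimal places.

palladium→aluminium→crude→palladium: 1.104 × 0.312 × 3.28 = 1.12979
palladium→tin→crude→palladium: 0.6329 × 0.4735 × 3.28 = 0.98294
palladium→crude→aluminium→palladium: 0.309 × 3.279 × 0.9288 = 0.94107
palladium→crude→tin→palladium: 0.309 × 2.017 × 1.507 = 0.93924
Maximum is palladium→aluminium→crude→palladium at 1.1298; arbitrage exists.

1.1298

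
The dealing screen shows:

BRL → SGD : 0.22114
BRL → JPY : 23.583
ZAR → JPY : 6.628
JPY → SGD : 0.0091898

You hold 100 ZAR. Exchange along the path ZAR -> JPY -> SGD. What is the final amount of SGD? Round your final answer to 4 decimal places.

6.0910

100 ZAR × 6.628 = 662.8 JPY
662.8 JPY × 0.0091898 = 6.09099944 SGD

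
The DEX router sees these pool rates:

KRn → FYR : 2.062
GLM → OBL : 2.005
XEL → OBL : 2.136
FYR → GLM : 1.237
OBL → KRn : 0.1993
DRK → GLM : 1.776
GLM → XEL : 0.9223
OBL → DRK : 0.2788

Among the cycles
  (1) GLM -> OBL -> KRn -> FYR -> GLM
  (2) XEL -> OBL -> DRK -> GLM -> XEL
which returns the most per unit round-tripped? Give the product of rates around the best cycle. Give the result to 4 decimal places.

(1) 2.005 × 0.1993 × 2.062 × 1.237 = 1.01925
(2) 2.136 × 0.2788 × 1.776 × 0.9223 = 0.97546
Highest is cycle (1) at 1.0192 (>1, arbitrage).

1.0192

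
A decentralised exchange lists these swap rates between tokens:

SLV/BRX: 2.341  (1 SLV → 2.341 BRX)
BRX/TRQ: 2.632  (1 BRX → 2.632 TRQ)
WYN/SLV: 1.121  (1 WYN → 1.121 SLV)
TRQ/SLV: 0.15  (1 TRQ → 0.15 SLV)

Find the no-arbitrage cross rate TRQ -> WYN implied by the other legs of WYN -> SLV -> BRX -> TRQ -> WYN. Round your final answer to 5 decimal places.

0.14478

Known legs of the cycle: 1.121 × 2.341 × 2.632 = 6.907054952
For no arbitrage the full-cycle product must be 1, so the missing rate is 1 / 6.907054952 ≈ 0.1447795.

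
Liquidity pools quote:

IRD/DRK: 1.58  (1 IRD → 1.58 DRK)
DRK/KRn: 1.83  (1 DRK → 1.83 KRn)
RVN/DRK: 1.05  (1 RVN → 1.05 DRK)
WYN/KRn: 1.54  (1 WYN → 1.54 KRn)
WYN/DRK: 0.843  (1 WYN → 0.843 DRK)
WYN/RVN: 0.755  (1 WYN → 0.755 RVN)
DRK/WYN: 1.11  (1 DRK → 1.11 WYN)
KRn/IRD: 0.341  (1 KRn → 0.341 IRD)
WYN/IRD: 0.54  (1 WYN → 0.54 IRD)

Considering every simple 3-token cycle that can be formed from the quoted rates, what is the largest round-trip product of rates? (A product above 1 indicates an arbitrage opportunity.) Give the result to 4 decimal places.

0.9860

DRK→KRn→IRD→DRK: 1.83 × 0.341 × 1.58 = 0.98597
WYN→IRD→DRK→WYN: 0.54 × 1.58 × 1.11 = 0.94705
RVN→DRK→WYN→RVN: 1.05 × 1.11 × 0.755 = 0.87995
Maximum is DRK→KRn→IRD→DRK at 0.9860; no arbitrage — every cycle loses value.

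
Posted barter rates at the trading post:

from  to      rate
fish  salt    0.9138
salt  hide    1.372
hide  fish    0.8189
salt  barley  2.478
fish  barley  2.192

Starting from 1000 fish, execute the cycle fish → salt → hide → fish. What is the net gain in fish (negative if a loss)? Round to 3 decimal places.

26.682

1000 fish × 0.9138 = 913.8 salt
913.8 salt × 1.372 = 1253.7336 hide
1253.7336 hide × 0.8189 = 1026.68244504 fish
Net change: 1026.68244504 − 1000 = 26.68244504 fish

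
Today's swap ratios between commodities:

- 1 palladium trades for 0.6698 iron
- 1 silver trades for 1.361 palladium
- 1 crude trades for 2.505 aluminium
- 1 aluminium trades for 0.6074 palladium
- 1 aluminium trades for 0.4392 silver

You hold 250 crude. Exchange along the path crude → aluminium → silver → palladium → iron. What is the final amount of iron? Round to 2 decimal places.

250.73

250 crude × 2.505 = 626.25 aluminium
626.25 aluminium × 0.4392 = 275.049 silver
275.049 silver × 1.361 = 374.341689 palladium
374.341689 palladium × 0.6698 = 250.7340632922 iron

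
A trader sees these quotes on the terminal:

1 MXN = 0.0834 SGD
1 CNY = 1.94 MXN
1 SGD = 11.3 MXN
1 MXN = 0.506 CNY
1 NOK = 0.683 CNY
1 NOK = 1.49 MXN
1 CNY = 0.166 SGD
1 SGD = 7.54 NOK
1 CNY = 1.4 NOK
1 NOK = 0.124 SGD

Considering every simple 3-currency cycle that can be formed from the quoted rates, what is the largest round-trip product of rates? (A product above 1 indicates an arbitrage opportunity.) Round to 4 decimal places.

1.0555

NOK→MXN→CNY→NOK: 1.49 × 0.506 × 1.4 = 1.05552
SGD→MXN→CNY→SGD: 11.3 × 0.506 × 0.166 = 0.94915
NOK→MXN→SGD→NOK: 1.49 × 0.0834 × 7.54 = 0.93697
NOK→CNY→SGD→NOK: 0.683 × 0.166 × 7.54 = 0.85487
Maximum is NOK→MXN→CNY→NOK at 1.0555; arbitrage exists.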